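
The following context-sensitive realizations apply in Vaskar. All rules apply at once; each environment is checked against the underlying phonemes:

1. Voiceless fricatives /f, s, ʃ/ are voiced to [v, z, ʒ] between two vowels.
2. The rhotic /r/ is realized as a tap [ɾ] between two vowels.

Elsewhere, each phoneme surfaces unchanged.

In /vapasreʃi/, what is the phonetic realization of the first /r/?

[r]

/r/ (between /s/ and /e/) fails the environment for rule 2, so it stays [r].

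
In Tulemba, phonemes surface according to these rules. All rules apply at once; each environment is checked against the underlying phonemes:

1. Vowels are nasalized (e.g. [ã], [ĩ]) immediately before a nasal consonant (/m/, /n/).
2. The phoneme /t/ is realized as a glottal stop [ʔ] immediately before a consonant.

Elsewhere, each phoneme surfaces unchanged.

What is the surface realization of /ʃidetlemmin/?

/ʃ/ (word-initial) is unaffected → [ʃ].
/i/ (between /ʃ/ and /d/) fails the environment for rule 1, so it stays [i].
/d/ stays [d].
/e/ (between /d/ and /t/) is in the target of rule 1 but the environment (before a nasal consonant) is not met → [e].
/t/ (between /e/ and /l/) occurs immediately before a consonant → [ʔ] by rule 2.
/l/ — not in any rule's target class → [l].
/e/ — between /l/ and /m/, before a nasal consonant — surfaces as [ẽ] (rule 1).
/m/ (between /e/ and /m/): no rule targets it → [m].
/m/ (between /m/ and /i/) is unaffected → [m].
/i/ — between /m/ and /n/, before a nasal consonant — surfaces as [ĩ] (rule 1).
/n/ — not in any rule's target class → [n].

[ʃideʔlẽmmĩn]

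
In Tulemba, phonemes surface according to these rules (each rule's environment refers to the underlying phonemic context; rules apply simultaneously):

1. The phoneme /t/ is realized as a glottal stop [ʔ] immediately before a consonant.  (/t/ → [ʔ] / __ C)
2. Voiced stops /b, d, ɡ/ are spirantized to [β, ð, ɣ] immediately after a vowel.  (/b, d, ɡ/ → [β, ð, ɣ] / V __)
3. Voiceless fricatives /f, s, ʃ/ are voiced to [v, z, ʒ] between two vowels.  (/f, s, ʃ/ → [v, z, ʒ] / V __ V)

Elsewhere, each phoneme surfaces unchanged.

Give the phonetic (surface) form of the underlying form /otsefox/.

/o/ — not in any rule's target class → [o].
/t/ (between /o/ and /s/): immediately before a consonant, so rule 1 applies → [ʔ].
/s/ (between /t/ and /e/) fails the environment for rule 3, so it stays [s].
/e/ — not in any rule's target class → [e].
/f/ (between /e/ and /o/) occurs between two vowels → [v] by rule 3.
/o/ stays [o].
/x/ — not in any rule's target class → [x].

[oʔsevox]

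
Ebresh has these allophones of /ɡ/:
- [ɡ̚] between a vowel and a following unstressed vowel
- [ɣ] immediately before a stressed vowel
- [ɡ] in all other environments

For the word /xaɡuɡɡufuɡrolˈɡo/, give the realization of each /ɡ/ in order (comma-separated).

Occurrence 1 (position 3): between a vowel and a following unstressed vowel → [ɡ̚].
Occurrence 2 (position 5): no conditioning environment matches → elsewhere allophone [ɡ].
Occurrence 3 (position 6): no conditioning environment matches → elsewhere allophone [ɡ].
Occurrence 4 (position 10): no conditioning environment matches → elsewhere allophone [ɡ].
Occurrence 5 (position 14): immediately before a stressed vowel → [ɣ].

[ɡ̚], [ɡ], [ɡ], [ɡ], [ɣ]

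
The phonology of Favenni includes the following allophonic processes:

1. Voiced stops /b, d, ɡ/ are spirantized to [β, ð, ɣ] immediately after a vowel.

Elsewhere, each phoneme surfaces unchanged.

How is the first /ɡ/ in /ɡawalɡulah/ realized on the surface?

/ɡ/ — word-initial; rule 1 does not apply here → [ɡ].

[ɡ]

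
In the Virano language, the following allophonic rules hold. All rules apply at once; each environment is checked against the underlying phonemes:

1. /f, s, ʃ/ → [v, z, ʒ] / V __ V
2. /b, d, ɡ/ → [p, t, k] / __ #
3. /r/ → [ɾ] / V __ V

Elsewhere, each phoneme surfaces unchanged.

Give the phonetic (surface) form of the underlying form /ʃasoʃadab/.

/ʃ/ — word-initial; rule 1 does not apply here → [ʃ].
/s/ meets the environment for rule 1 (between two vowels) → [z].
/ʃ/ (between /o/ and /a/): between two vowels, so rule 1 applies → [ʒ].
/d/ (between /a/ and /a/) is in the target of rule 2 but the environment (word-finally) is not met → [d].
/b/ (word-final) occurs word-finally → [p] by rule 2.

[ʃazoʒadap]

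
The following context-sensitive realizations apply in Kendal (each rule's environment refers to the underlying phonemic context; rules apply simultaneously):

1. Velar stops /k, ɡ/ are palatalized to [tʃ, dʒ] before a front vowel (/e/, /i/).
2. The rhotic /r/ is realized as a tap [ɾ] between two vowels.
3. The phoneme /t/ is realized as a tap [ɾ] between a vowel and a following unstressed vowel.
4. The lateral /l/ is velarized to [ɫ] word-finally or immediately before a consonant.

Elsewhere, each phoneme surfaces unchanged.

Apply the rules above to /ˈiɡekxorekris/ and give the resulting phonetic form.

Rule 1 applies to /ɡ/ (between /i/ and /e/: before a front vowel) → [dʒ].
/k/ (between /e/ and /x/): rule 1 targets it, but not before a front vowel → unchanged [k].
/r/ — between /o/ and /e/, between two vowels — surfaces as [ɾ] (rule 2).
/k/ — between /e/ and /r/; rule 1 does not apply here → [k].
/r/ — between /k/ and /i/; rule 2 does not apply here → [r].

[ˈidʒekxoɾekris]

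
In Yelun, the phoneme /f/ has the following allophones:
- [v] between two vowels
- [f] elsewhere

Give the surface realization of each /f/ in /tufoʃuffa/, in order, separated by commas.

Occurrence 1 (position 3): between two vowels → [v].
Occurrence 2 (position 7): no conditioning environment matches → elsewhere allophone [f].
Occurrence 3 (position 8): no conditioning environment matches → elsewhere allophone [f].

[v], [f], [f]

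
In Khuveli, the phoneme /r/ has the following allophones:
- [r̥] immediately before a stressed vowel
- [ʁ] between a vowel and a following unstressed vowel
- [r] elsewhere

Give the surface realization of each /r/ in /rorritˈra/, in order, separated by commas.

Occurrence 1 (position 1): no conditioning environment matches → elsewhere allophone [r].
Occurrence 2 (position 3): no conditioning environment matches → elsewhere allophone [r].
Occurrence 3 (position 4): no conditioning environment matches → elsewhere allophone [r].
Occurrence 4 (position 7): immediately before a stressed vowel → [r̥].

[r], [r], [r], [r̥]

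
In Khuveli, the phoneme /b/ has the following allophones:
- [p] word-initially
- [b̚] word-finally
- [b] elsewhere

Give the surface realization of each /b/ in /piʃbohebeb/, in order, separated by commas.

[b], [b], [b̚]

Occurrence 1 (position 4): no conditioning environment matches → elsewhere allophone [b].
Occurrence 2 (position 8): no conditioning environment matches → elsewhere allophone [b].
Occurrence 3 (position 10): word-finally → [b̚].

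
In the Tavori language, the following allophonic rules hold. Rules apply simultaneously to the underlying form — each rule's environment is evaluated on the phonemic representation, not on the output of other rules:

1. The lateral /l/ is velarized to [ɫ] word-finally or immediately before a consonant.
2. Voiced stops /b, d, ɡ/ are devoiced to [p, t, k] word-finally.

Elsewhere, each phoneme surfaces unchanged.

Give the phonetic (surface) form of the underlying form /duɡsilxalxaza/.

[duɡsiɫxaɫxaza]

/d/ (word-initial): rule 2 targets it, but not word-finally → unchanged [d].
/u/ (between /d/ and /ɡ/) is unaffected → [u].
/ɡ/ (between /u/ and /s/) fails the environment for rule 2, so it stays [ɡ].
/s/ — not in any rule's target class → [s].
/i/ stays [i].
/l/ (between /i/ and /x/): word-finally or immediately before a consonant, so rule 1 applies → [ɫ].
/x/ (between /l/ and /a/): no rule targets it → [x].
/a/ (between /x/ and /l/): no rule targets it → [a].
/l/ meets the environment for rule 1 (word-finally or immediately before a consonant) → [ɫ].
/x/ (between /l/ and /a/) is unaffected → [x].
/a/ — not in any rule's target class → [a].
/z/ (between /a/ and /a/) is unaffected → [z].
/a/ (word-final): no rule targets it → [a].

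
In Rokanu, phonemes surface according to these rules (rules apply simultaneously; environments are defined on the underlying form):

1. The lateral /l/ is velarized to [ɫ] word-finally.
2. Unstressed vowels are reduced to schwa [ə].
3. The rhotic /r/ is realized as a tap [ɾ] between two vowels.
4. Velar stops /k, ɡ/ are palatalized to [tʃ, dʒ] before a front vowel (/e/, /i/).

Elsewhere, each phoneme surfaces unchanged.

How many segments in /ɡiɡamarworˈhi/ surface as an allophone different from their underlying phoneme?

Segments that undergo a rule: /ɡ/ → [dʒ] (rule 4); /i/ → [ə] (rule 2); /a/ → [ə] (rule 2); /a/ → [ə] (rule 2); /o/ → [ə] (rule 2).
All other segments surface unchanged.

5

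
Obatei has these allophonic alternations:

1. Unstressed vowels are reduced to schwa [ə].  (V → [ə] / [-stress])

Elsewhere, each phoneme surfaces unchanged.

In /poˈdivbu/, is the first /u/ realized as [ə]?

Yes

Rule 1 applies to /u/ (word-final: in an unstressed syllable) → [ə].
The actual realization is [ə], which matches [ə].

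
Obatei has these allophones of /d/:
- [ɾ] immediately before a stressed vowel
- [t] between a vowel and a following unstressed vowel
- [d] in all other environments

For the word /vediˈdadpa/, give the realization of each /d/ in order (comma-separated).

Occurrence 1 (position 3): between a vowel and a following unstressed vowel → [t].
Occurrence 2 (position 5): immediately before a stressed vowel → [ɾ].
Occurrence 3 (position 7): no conditioning environment matches → elsewhere allophone [d].

[t], [ɾ], [d]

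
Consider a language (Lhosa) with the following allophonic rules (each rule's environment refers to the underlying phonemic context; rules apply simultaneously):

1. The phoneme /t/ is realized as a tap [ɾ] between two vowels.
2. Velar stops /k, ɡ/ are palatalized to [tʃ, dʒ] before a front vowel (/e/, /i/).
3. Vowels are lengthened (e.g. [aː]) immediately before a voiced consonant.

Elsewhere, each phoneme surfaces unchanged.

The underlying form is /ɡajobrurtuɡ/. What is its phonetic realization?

/ɡ/ (word-initial) is in the target of rule 2 but the environment (before a front vowel) is not met → [ɡ].
/a/ — between /ɡ/ and /j/, before a voiced consonant — surfaces as [aː] (rule 3).
/j/ — not in any rule's target class → [j].
/o/ (between /j/ and /b/) occurs before a voiced consonant → [oː] by rule 3.
/b/ — not in any rule's target class → [b].
/r/ stays [r].
/u/ (between /r/ and /r/) occurs before a voiced consonant → [uː] by rule 3.
/r/ (between /u/ and /t/): no rule targets it → [r].
/t/ — between /r/ and /u/; rule 1 does not apply here → [t].
/u/ — between /t/ and /ɡ/, before a voiced consonant — surfaces as [uː] (rule 3).
/ɡ/ — word-final; rule 2 does not apply here → [ɡ].

[ɡaːjoːbruːrtuːɡ]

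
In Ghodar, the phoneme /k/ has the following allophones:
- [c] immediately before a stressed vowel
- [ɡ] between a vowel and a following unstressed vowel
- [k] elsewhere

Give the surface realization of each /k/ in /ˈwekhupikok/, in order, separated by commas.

Occurrence 1 (position 3): no conditioning environment matches → elsewhere allophone [k].
Occurrence 2 (position 8): between a vowel and a following unstressed vowel → [ɡ].
Occurrence 3 (position 10): no conditioning environment matches → elsewhere allophone [k].

[k], [ɡ], [k]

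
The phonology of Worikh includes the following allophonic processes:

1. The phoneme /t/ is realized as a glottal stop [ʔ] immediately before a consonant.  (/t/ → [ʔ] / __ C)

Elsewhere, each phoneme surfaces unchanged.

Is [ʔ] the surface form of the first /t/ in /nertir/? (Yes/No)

/t/ (between /r/ and /i/): rule 1 targets it, but not immediately before a consonant → unchanged [t].
The actual realization is [t], not [ʔ].

No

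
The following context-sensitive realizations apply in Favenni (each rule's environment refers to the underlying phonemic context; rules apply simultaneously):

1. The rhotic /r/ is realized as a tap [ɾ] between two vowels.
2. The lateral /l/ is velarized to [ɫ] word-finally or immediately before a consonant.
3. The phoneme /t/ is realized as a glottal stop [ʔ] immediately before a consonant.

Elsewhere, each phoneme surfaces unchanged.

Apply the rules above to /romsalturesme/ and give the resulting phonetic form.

[romsaɫtuɾesme]

/r/ (word-initial): rule 1 targets it, but not between two vowels → unchanged [r].
/l/ (between /a/ and /t/): word-finally or immediately before a consonant, so rule 2 applies → [ɫ].
/t/ (between /l/ and /u/): rule 3 targets it, but not immediately before a consonant → unchanged [t].
/r/ — between /u/ and /e/, between two vowels — surfaces as [ɾ] (rule 1).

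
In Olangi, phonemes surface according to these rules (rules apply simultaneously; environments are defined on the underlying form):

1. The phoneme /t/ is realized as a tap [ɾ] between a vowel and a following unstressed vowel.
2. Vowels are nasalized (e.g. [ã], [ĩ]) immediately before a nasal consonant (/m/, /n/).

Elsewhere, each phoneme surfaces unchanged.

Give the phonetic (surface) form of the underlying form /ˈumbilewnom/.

[ˈũmbilewnõm]

/u/ — word-initial, before a nasal consonant — surfaces as [ũ] (rule 2).
/m/ (between /u/ and /b/): no rule targets it → [m].
/b/ stays [b].
/i/ (between /b/ and /l/) fails the environment for rule 2, so it stays [i].
/l/ (between /i/ and /e/) is unaffected → [l].
/e/ — between /l/ and /w/; rule 2 does not apply here → [e].
/w/ — not in any rule's target class → [w].
/n/ stays [n].
/o/ (between /n/ and /m/): before a nasal consonant, so rule 2 applies → [õ].
/m/ stays [m].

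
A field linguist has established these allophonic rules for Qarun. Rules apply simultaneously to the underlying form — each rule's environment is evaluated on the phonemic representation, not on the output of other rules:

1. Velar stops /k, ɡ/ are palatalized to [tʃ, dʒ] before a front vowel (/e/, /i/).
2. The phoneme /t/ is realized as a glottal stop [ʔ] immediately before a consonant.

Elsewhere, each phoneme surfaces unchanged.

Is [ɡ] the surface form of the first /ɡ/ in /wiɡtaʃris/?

Yes

/ɡ/ — between /i/ and /t/; rule 1 does not apply here → [ɡ].
The actual realization is [ɡ], which matches [ɡ].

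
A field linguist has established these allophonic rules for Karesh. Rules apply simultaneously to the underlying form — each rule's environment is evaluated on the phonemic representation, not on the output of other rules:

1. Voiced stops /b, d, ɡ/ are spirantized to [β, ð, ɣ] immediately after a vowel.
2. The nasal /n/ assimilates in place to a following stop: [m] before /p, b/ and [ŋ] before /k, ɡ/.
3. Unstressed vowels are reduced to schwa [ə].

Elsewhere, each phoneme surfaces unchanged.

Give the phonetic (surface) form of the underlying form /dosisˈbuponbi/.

[dəsəsˈbupəmbə]

/d/ (word-initial) is in the target of rule 1 but the environment (immediately after a vowel) is not met → [d].
/o/ (between /d/ and /s/) occurs in an unstressed syllable → [ə] by rule 3.
/i/ (between /s/ and /s/) occurs in an unstressed syllable → [ə] by rule 3.
/b/ (between /s/ and /u/) fails the environment for rule 1, so it stays [b].
/u/ (between /b/ and /p/) fails the environment for rule 3, so it stays [u].
Rule 3 applies to /o/ (between /p/ and /n/: in an unstressed syllable) → [ə].
/n/ meets the environment for rule 2 (before a labial or velar stop) → [m].
/b/ (between /n/ and /i/) fails the environment for rule 1, so it stays [b].
/i/ (word-final) occurs in an unstressed syllable → [ə] by rule 3.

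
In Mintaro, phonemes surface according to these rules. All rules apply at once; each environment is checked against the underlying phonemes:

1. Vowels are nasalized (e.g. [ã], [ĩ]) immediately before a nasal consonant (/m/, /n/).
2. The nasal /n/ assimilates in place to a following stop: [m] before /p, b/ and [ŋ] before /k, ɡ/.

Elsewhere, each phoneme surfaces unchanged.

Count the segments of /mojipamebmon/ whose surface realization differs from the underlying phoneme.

2

Segments that undergo a rule: /a/ → [ã] (rule 1); /o/ → [õ] (rule 1).
All other segments surface unchanged.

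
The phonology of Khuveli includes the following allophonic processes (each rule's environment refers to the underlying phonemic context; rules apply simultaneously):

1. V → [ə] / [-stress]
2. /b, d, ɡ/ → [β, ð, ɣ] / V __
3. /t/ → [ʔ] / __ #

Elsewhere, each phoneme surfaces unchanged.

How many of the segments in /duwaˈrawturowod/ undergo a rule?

6

Segments that undergo a rule: /u/ → [ə] (rule 1); /a/ → [ə] (rule 1); /u/ → [ə] (rule 1); /o/ → [ə] (rule 1); /o/ → [ə] (rule 1); /d/ → [ð] (rule 2).
All other segments surface unchanged.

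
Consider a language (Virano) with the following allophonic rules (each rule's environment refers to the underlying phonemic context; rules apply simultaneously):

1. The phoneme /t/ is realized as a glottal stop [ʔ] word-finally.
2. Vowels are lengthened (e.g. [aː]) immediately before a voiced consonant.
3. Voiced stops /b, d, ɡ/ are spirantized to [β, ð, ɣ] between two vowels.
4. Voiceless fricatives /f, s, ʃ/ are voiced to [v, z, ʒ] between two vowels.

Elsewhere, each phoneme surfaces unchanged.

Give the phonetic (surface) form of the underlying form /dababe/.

/d/ — word-initial; rule 3 does not apply here → [d].
/a/ (between /d/ and /b/): before a voiced consonant, so rule 2 applies → [aː].
/b/ meets the environment for rule 3 (between two vowels) → [β].
Rule 2 applies to /a/ (between /b/ and /b/: before a voiced consonant) → [aː].
/b/ (between /a/ and /e/) occurs between two vowels → [β] by rule 3.
/e/ (word-final): rule 2 targets it, but not before a voiced consonant → unchanged [e].

[daːβaːβe]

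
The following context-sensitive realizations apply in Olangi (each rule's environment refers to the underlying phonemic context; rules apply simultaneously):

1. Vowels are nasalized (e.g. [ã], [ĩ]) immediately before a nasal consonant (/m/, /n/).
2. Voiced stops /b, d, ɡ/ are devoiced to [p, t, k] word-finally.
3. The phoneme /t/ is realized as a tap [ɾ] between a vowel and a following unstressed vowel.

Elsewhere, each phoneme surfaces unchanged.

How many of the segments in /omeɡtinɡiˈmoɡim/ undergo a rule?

4

Segments that undergo a rule: /o/ → [õ] (rule 1); /i/ → [ĩ] (rule 1); /i/ → [ĩ] (rule 1); /i/ → [ĩ] (rule 1).
All other segments surface unchanged.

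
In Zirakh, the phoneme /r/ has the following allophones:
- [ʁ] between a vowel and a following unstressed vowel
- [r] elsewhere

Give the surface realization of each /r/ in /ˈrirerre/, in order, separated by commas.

[r], [ʁ], [r], [r]

Occurrence 1 (position 1): no conditioning environment matches → elsewhere allophone [r].
Occurrence 2 (position 3): between a vowel and a following unstressed vowel → [ʁ].
Occurrence 3 (position 5): no conditioning environment matches → elsewhere allophone [r].
Occurrence 4 (position 6): no conditioning environment matches → elsewhere allophone [r].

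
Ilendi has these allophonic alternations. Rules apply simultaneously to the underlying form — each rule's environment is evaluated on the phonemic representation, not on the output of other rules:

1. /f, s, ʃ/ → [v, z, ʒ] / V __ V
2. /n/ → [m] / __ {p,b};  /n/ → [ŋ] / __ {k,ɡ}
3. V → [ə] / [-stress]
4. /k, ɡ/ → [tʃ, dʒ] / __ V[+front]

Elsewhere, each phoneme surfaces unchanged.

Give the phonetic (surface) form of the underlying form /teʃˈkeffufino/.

/t/ — not in any rule's target class → [t].
/e/ — between /t/ and /ʃ/, in an unstressed syllable — surfaces as [ə] (rule 3).
/ʃ/ (between /e/ and /k/) is in the target of rule 1 but the environment (between two vowels) is not met → [ʃ].
Rule 4 applies to /k/ (between /ʃ/ and /e/: before a front vowel) → [tʃ].
/e/ (between /k/ and /f/): rule 3 targets it, but not in an unstressed syllable → unchanged [e].
/f/ (between /e/ and /f/) is in the target of rule 1 but the environment (between two vowels) is not met → [f].
/f/ (between /f/ and /u/) is in the target of rule 1 but the environment (between two vowels) is not met → [f].
/u/ — between /f/ and /f/, in an unstressed syllable — surfaces as [ə] (rule 3).
/f/ (between /u/ and /i/): between two vowels, so rule 1 applies → [v].
/i/ meets the environment for rule 3 (in an unstressed syllable) → [ə].
/n/ (between /i/ and /o/): rule 2 targets it, but not before a labial or velar stop → unchanged [n].
/o/ meets the environment for rule 3 (in an unstressed syllable) → [ə].

[təʃˈtʃeffəvənə]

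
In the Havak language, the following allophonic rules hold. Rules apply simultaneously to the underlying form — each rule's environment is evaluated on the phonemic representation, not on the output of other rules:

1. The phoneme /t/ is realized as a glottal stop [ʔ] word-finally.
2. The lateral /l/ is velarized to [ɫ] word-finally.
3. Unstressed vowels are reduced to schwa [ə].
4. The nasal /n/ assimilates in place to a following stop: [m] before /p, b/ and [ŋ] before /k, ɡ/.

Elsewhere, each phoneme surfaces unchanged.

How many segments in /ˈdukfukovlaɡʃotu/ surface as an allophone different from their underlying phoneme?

Segments that undergo a rule: /u/ → [ə] (rule 3); /o/ → [ə] (rule 3); /a/ → [ə] (rule 3); /o/ → [ə] (rule 3); /u/ → [ə] (rule 3).
All other segments surface unchanged.

5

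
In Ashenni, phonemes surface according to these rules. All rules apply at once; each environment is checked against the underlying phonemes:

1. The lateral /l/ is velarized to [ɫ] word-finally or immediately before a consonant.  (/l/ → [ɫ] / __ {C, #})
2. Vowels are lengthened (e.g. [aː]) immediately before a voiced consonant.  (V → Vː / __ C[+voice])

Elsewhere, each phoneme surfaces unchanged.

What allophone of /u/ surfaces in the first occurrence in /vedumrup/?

Rule 2 applies to /u/ (between /d/ and /m/: before a voiced consonant) → [uː].

[uː]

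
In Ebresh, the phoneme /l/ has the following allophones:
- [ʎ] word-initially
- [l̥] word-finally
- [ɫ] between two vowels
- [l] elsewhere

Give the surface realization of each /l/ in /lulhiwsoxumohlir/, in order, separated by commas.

Occurrence 1 (position 1): word-initially → [ʎ].
Occurrence 2 (position 3): no conditioning environment matches → elsewhere allophone [l].
Occurrence 3 (position 14): no conditioning environment matches → elsewhere allophone [l].

[ʎ], [l], [l]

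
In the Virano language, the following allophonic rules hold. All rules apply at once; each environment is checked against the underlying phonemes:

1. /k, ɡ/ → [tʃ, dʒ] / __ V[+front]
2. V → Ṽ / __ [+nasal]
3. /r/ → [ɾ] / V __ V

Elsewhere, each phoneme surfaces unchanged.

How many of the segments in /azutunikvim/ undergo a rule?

2

Segments that undergo a rule: /u/ → [ũ] (rule 2); /i/ → [ĩ] (rule 2).
All other segments surface unchanged.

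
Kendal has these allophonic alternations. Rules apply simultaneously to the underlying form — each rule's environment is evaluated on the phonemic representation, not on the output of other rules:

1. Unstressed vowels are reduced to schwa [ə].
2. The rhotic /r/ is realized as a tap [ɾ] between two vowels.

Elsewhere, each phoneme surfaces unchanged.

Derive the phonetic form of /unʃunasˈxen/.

Rule 1 applies to /u/ (word-initial: in an unstressed syllable) → [ə].
/n/ (between /u/ and /ʃ/): no rule targets it → [n].
/ʃ/ (between /n/ and /u/) is unaffected → [ʃ].
/u/ (between /ʃ/ and /n/) occurs in an unstressed syllable → [ə] by rule 1.
/n/ — not in any rule's target class → [n].
Rule 1 applies to /a/ (between /n/ and /s/: in an unstressed syllable) → [ə].
/s/ stays [s].
/x/ — not in any rule's target class → [x].
/e/ (between /x/ and /n/): rule 1 targets it, but not in an unstressed syllable → unchanged [e].
/n/ (word-final) is unaffected → [n].

[ənʃənəsˈxen]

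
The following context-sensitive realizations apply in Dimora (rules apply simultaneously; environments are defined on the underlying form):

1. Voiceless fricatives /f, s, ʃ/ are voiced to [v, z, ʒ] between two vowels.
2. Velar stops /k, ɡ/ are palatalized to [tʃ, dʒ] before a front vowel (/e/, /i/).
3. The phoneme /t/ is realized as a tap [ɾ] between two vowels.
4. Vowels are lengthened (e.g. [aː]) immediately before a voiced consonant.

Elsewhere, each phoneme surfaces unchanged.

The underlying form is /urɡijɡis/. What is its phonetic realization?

Rule 4 applies to /u/ (word-initial: before a voiced consonant) → [uː].
/ɡ/ (between /r/ and /i/) occurs before a front vowel → [dʒ] by rule 2.
/i/ — between /ɡ/ and /j/, before a voiced consonant — surfaces as [iː] (rule 4).
/ɡ/ meets the environment for rule 2 (before a front vowel) → [dʒ].
/i/ (between /ɡ/ and /s/) fails the environment for rule 4, so it stays [i].
/s/ (word-final) fails the environment for rule 1, so it stays [s].

[uːrdʒiːjdʒis]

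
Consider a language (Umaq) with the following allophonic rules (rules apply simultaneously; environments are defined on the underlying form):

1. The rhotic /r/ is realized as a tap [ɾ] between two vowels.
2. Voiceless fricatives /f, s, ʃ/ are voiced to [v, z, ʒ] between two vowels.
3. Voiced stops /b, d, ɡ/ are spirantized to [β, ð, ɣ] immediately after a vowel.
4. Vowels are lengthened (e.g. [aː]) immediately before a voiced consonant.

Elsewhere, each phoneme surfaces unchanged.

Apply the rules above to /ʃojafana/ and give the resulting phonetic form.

/ʃ/ (word-initial) is in the target of rule 2 but the environment (between two vowels) is not met → [ʃ].
/o/ (between /ʃ/ and /j/): before a voiced consonant, so rule 4 applies → [oː].
/j/ (between /o/ and /a/): no rule targets it → [j].
/a/ (between /j/ and /f/) is in the target of rule 4 but the environment (before a voiced consonant) is not met → [a].
/f/ — between /a/ and /a/, between two vowels — surfaces as [v] (rule 2).
/a/ (between /f/ and /n/): before a voiced consonant, so rule 4 applies → [aː].
/n/ — not in any rule's target class → [n].
/a/ (word-final) fails the environment for rule 4, so it stays [a].

[ʃoːjavaːna]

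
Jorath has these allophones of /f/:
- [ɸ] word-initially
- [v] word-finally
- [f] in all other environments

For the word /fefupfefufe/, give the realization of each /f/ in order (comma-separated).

Occurrence 1 (position 1): word-initially → [ɸ].
Occurrence 2 (position 3): no conditioning environment matches → elsewhere allophone [f].
Occurrence 3 (position 6): no conditioning environment matches → elsewhere allophone [f].
Occurrence 4 (position 8): no conditioning environment matches → elsewhere allophone [f].
Occurrence 5 (position 10): no conditioning environment matches → elsewhere allophone [f].

[ɸ], [f], [f], [f], [f]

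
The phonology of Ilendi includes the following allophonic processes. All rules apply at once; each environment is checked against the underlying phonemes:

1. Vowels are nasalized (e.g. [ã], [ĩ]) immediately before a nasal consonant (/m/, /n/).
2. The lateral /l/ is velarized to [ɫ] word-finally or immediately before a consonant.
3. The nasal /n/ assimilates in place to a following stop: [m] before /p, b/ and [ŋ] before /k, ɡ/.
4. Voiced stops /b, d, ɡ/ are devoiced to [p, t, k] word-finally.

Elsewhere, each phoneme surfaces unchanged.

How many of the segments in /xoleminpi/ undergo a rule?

Segments that undergo a rule: /e/ → [ẽ] (rule 1); /i/ → [ĩ] (rule 1); /n/ → [m] (rule 3).
All other segments surface unchanged.

3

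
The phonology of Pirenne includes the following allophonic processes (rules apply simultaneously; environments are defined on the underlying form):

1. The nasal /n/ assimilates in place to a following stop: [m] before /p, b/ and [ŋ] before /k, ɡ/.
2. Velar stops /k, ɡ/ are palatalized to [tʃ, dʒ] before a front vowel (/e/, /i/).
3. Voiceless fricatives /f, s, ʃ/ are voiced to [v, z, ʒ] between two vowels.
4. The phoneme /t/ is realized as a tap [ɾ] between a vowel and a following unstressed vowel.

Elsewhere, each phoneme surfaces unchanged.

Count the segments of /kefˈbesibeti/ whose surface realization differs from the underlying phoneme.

Segments that undergo a rule: /k/ → [tʃ] (rule 2); /s/ → [z] (rule 3); /t/ → [ɾ] (rule 4).
All other segments surface unchanged.

3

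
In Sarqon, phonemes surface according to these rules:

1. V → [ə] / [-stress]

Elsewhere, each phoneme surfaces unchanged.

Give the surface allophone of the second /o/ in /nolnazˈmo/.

[o]

/o/ (word-final): rule 1 targets it, but not in an unstressed syllable → unchanged [o].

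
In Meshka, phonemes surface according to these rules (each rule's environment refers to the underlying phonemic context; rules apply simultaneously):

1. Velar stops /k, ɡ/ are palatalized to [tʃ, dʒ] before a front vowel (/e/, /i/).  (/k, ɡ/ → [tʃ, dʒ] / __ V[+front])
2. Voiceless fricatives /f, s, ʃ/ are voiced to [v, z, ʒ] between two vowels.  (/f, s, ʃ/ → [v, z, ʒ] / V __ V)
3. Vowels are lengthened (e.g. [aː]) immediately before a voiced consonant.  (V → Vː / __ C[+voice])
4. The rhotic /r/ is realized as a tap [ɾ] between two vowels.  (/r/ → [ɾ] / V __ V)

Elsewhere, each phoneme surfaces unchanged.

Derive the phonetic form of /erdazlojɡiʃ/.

[eːrdaːzloːjdʒiʃ]

/e/ meets the environment for rule 3 (before a voiced consonant) → [eː].
/r/ (between /e/ and /d/) fails the environment for rule 4, so it stays [r].
/d/ (between /r/ and /a/): no rule targets it → [d].
/a/ meets the environment for rule 3 (before a voiced consonant) → [aː].
/z/ (between /a/ and /l/) is unaffected → [z].
/l/ (between /z/ and /o/): no rule targets it → [l].
/o/ (between /l/ and /j/) occurs before a voiced consonant → [oː] by rule 3.
/j/ stays [j].
Rule 1 applies to /ɡ/ (between /j/ and /i/: before a front vowel) → [dʒ].
/i/ (between /ɡ/ and /ʃ/): rule 3 targets it, but not before a voiced consonant → unchanged [i].
/ʃ/ — word-final; rule 2 does not apply here → [ʃ].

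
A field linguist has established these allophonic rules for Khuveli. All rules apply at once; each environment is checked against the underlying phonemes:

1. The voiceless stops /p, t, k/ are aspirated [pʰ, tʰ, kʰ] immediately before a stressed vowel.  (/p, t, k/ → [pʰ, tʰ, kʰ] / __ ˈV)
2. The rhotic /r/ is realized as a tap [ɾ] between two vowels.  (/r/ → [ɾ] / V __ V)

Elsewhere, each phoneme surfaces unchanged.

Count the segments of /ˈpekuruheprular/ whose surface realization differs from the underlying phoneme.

Segments that undergo a rule: /p/ → [pʰ] (rule 1); /r/ → [ɾ] (rule 2).
All other segments surface unchanged.

2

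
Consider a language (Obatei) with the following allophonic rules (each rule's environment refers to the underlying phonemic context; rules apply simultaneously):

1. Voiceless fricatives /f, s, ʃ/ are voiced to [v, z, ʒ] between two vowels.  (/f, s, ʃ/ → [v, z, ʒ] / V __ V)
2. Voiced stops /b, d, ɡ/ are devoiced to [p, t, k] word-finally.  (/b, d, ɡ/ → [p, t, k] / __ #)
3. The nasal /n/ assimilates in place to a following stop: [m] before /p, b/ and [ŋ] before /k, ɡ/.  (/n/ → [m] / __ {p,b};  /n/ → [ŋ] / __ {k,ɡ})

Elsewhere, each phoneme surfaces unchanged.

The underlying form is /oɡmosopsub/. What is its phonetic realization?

[oɡmozopsup]

/o/ — not in any rule's target class → [o].
/ɡ/ (between /o/ and /m/) is in the target of rule 2 but the environment (word-finally) is not met → [ɡ].
/m/ stays [m].
/o/ stays [o].
/s/ (between /o/ and /o/): between two vowels, so rule 1 applies → [z].
/o/ stays [o].
/p/ — not in any rule's target class → [p].
/s/ (between /p/ and /u/) fails the environment for rule 1, so it stays [s].
/u/ (between /s/ and /b/): no rule targets it → [u].
/b/ (word-final): word-finally, so rule 2 applies → [p].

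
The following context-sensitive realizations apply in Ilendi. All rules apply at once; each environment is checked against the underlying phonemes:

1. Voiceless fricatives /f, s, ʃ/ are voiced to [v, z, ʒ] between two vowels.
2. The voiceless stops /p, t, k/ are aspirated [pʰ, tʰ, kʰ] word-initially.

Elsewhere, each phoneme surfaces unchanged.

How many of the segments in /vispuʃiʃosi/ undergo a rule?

3

Segments that undergo a rule: /ʃ/ → [ʒ] (rule 1); /ʃ/ → [ʒ] (rule 1); /s/ → [z] (rule 1).
All other segments surface unchanged.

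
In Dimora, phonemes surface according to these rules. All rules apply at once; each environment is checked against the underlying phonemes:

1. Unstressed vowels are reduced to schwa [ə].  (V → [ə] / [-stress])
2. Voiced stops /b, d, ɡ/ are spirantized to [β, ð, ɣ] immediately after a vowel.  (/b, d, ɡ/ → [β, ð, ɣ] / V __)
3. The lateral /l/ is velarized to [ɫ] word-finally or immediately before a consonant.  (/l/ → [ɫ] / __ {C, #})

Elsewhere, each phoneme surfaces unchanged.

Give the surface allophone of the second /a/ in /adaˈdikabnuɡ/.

[ə]

/a/ — between /d/ and /d/, in an unstressed syllable — surfaces as [ə] (rule 1).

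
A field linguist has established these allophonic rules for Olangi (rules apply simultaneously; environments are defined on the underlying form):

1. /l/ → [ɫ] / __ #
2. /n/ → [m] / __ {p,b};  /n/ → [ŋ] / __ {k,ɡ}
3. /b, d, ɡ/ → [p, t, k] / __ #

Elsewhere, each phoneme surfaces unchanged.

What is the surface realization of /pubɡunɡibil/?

[pubɡuŋɡibiɫ]

/b/ — between /u/ and /ɡ/; rule 3 does not apply here → [b].
/ɡ/ (between /b/ and /u/): rule 3 targets it, but not word-finally → unchanged [ɡ].
Rule 2 applies to /n/ (between /u/ and /ɡ/: before a labial or velar stop) → [ŋ].
/ɡ/ (between /n/ and /i/) fails the environment for rule 3, so it stays [ɡ].
/b/ (between /i/ and /i/): rule 3 targets it, but not word-finally → unchanged [b].
/l/ meets the environment for rule 1 (word-finally) → [ɫ].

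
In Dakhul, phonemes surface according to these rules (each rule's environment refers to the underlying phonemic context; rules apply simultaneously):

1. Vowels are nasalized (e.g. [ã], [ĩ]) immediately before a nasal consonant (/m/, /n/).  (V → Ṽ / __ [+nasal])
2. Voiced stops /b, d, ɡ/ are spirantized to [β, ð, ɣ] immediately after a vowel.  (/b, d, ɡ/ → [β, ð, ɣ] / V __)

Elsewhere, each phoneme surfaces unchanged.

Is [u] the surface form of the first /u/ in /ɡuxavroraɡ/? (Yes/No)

Yes

/u/ (between /ɡ/ and /x/) is in the target of rule 1 but the environment (before a nasal consonant) is not met → [u].
The actual realization is [u], which matches [u].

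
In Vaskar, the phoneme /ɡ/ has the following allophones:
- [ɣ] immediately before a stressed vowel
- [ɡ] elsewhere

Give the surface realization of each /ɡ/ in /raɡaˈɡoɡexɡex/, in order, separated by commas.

[ɡ], [ɣ], [ɡ], [ɡ]

Occurrence 1 (position 3): no conditioning environment matches → elsewhere allophone [ɡ].
Occurrence 2 (position 5): immediately before a stressed vowel → [ɣ].
Occurrence 3 (position 7): no conditioning environment matches → elsewhere allophone [ɡ].
Occurrence 4 (position 10): no conditioning environment matches → elsewhere allophone [ɡ].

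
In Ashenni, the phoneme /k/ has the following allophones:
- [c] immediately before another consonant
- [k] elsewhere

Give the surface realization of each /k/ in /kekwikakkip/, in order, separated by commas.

Occurrence 1 (position 1): no conditioning environment matches → elsewhere allophone [k].
Occurrence 2 (position 3): immediately before another consonant → [c].
Occurrence 3 (position 6): no conditioning environment matches → elsewhere allophone [k].
Occurrence 4 (position 8): immediately before another consonant → [c].
Occurrence 5 (position 9): no conditioning environment matches → elsewhere allophone [k].

[k], [c], [k], [c], [k]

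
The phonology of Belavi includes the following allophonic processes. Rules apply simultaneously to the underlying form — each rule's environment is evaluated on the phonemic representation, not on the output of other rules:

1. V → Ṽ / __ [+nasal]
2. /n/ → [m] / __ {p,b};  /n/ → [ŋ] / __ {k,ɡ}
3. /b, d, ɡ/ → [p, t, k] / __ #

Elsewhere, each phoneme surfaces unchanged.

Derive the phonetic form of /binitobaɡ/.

[bĩnitobak]

/b/ — word-initial; rule 3 does not apply here → [b].
Rule 1 applies to /i/ (between /b/ and /n/: before a nasal consonant) → [ĩ].
/n/ (between /i/ and /i/) is in the target of rule 2 but the environment (before a labial or velar stop) is not met → [n].
/i/ (between /n/ and /t/) fails the environment for rule 1, so it stays [i].
/t/ — not in any rule's target class → [t].
/o/ (between /t/ and /b/): rule 1 targets it, but not before a nasal consonant → unchanged [o].
/b/ (between /o/ and /a/) is in the target of rule 3 but the environment (word-finally) is not met → [b].
/a/ (between /b/ and /ɡ/): rule 1 targets it, but not before a nasal consonant → unchanged [a].
/ɡ/ — word-final, word-finally — surfaces as [k] (rule 3).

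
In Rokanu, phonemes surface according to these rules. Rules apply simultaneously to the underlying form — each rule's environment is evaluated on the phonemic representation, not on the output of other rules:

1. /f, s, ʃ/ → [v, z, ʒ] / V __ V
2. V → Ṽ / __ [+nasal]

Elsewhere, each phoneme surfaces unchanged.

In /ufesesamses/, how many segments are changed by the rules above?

Segments that undergo a rule: /f/ → [v] (rule 1); /s/ → [z] (rule 1); /s/ → [z] (rule 1); /a/ → [ã] (rule 2).
All other segments surface unchanged.

4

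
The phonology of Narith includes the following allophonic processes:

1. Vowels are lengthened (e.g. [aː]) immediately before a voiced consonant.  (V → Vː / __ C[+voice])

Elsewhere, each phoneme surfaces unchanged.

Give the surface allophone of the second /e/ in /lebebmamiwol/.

/e/ meets the environment for rule 1 (before a voiced consonant) → [eː].

[eː]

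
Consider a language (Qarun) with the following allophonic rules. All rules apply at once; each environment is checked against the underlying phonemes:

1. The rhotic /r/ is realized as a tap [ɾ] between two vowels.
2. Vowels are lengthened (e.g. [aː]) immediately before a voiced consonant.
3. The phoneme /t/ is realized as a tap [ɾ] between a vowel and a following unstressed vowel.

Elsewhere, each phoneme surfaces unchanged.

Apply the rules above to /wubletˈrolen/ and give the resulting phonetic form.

/u/ — between /w/ and /b/, before a voiced consonant — surfaces as [uː] (rule 2).
/e/ — between /l/ and /t/; rule 2 does not apply here → [e].
/t/ (between /e/ and /r/): rule 3 targets it, but not between a vowel and a following unstressed vowel → unchanged [t].
/r/ (between /t/ and /o/) fails the environment for rule 1, so it stays [r].
Rule 2 applies to /o/ (between /r/ and /l/: before a voiced consonant) → [oː].
/e/ — between /l/ and /n/, before a voiced consonant — surfaces as [eː] (rule 2).

[wuːbletˈroːleːn]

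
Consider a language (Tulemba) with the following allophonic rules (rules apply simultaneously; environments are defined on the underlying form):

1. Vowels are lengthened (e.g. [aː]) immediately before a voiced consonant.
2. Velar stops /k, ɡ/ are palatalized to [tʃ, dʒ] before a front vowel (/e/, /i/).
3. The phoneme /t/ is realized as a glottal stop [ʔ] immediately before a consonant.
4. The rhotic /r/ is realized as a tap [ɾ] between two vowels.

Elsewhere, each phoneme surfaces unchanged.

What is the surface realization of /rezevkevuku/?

/r/ (word-initial): rule 4 targets it, but not between two vowels → unchanged [r].
/e/ — between /r/ and /z/, before a voiced consonant — surfaces as [eː] (rule 1).
/z/ — not in any rule's target class → [z].
/e/ (between /z/ and /v/) occurs before a voiced consonant → [eː] by rule 1.
/v/ stays [v].
/k/ — between /v/ and /e/, before a front vowel — surfaces as [tʃ] (rule 2).
/e/ (between /k/ and /v/) occurs before a voiced consonant → [eː] by rule 1.
/v/ (between /e/ and /u/): no rule targets it → [v].
/u/ (between /v/ and /k/) is in the target of rule 1 but the environment (before a voiced consonant) is not met → [u].
/k/ (between /u/ and /u/) is in the target of rule 2 but the environment (before a front vowel) is not met → [k].
/u/ (word-final): rule 1 targets it, but not before a voiced consonant → unchanged [u].

[reːzeːvtʃeːvuku]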